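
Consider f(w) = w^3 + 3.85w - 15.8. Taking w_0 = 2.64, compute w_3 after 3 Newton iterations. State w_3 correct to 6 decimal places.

2.006304

Newton update: w ← w − f(w)/f'(w).
f'(w) = 3w^2 + 3.85
w_0 = 2.640000: f = 12.763744, f' = 24.758800 → w_1 = 2.640000 - (12.763744)/(24.758800) = 2.124476
w_1 = 2.124476: f = 1.967847, f' = 17.390201 → w_2 = 2.124476 - (1.967847)/(17.390201) = 2.011318
w_2 = 2.011318: f = 0.080162, f' = 15.986201 → w_3 = 2.011318 - (0.080162)/(15.986201) = 2.006304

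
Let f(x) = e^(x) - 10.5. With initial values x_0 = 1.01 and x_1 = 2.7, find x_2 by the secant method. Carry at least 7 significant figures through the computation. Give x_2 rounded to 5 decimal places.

2.09001

Secant update: x_(k+1) = x_k − f(x_k)·(x_k − x_(k-1))/(f(x_k) − f(x_(k-1))).
f(x_0) = -7.754399, f(x_1) = 4.379732
x_2 = 2.700000 - (4.379732)·(2.700000 - 1.010000)/(4.379732 - (-7.754399)) = 2.090006; f(x_2) = -2.415036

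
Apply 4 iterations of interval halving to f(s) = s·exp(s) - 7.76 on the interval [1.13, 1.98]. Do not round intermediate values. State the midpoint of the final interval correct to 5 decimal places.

f(1.130000) = -4.261908, f(1.980000) = 6.580631 (opposite signs)
step 1: m = 1.555000, f(m) = -0.396940 < 0 → root in [1.555000, 1.980000]
step 2: m = 1.767500, f(m) = 2.590824 > 0 → root in [1.555000, 1.767500]
step 3: m = 1.661250, f(m) = 0.987958 > 0 → root in [1.555000, 1.661250]
step 4: m = 1.608125, f(m) = 0.270075 > 0 → root in [1.555000, 1.608125]
Midpoint of [1.555000, 1.608125] = 1.581562

1.58156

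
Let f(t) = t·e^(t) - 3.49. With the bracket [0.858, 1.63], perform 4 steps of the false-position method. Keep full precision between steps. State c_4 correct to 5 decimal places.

f(0.858000) = -1.466459, f(1.630000) = 4.829316
step 1: c = 1.037820, f(c) = -0.560176 < 0 → new bracket [1.037820, 1.630000]
step 2: c = 1.099370, f(c) = -0.189388 < 0 → new bracket [1.099370, 1.630000]
step 3: c = 1.119394, f(c) = -0.061296 < 0 → new bracket [1.119394, 1.630000]
step 4: c = 1.125794, f(c) = -0.019555 < 0 → new bracket [1.125794, 1.630000]

1.12579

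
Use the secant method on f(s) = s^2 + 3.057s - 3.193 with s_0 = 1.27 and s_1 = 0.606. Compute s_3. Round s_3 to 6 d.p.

0.823904

f(s_0) = 2.302290, f(s_1) = -0.973222
s_2 = 0.606000 - (-0.973222)·(0.606000 - 1.270000)/(-0.973222 - (2.302290)) = 0.803288; f(s_2) = -0.092077
s_3 = 0.803288 - (-0.092077)·(0.803288 - 0.606000)/(-0.092077 - (-0.973222)) = 0.823904; f(s_3) = 0.004492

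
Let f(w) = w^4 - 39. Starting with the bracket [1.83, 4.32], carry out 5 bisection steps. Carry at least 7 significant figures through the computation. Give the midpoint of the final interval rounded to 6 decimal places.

2.491406

f(1.830000) = -27.784869, f(4.320000) = 309.285174 (opposite signs)
step 1: m = 3.075000, f(m) = 50.408844 > 0 → root in [1.830000, 3.075000]
step 2: m = 2.452500, f(m) = -2.822707 < 0 → root in [2.452500, 3.075000]
step 3: m = 2.763750, f(m) = 19.343842 > 0 → root in [2.452500, 2.763750]
step 4: m = 2.608125, f(m) = 7.271503 > 0 → root in [2.452500, 2.608125]
step 5: m = 2.530312, f(m) = 1.991767 > 0 → root in [2.452500, 2.530312]
Midpoint of [2.452500, 2.530312] = 2.491406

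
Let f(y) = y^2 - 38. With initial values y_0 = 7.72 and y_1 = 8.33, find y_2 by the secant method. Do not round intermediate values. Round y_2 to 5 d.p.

f(y_0) = 21.598400, f(y_1) = 31.388900
y_2 = 8.330000 - (31.388900)·(8.330000 - 7.720000)/(31.388900 - (21.598400)) = 6.374305; f(y_2) = 2.631768

6.37431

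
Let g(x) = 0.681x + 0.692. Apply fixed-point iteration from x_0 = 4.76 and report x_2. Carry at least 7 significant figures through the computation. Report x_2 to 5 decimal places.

x_1 = g(4.760000) = 3.933560
x_2 = g(3.933560) = 3.370754

3.37075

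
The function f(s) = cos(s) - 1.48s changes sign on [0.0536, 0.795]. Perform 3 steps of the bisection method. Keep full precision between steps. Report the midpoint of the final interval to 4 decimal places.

0.5633

f(0.053600) = 0.919236, f(0.795000) = -0.476315 (opposite signs)
step 1: m = 0.424300, f(m) = 0.283363 > 0 → root in [0.424300, 0.795000]
step 2: m = 0.609650, f(m) = -0.082434 < 0 → root in [0.424300, 0.609650]
step 3: m = 0.516975, f(m) = 0.104195 > 0 → root in [0.516975, 0.609650]
Midpoint of [0.516975, 0.609650] = 0.563312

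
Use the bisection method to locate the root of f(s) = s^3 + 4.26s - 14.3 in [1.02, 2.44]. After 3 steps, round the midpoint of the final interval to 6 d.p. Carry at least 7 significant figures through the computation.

f(1.020000) = -8.893592, f(2.440000) = 10.621184 (opposite signs)
step 1: m = 1.730000, f(m) = -1.752483 < 0 → root in [1.730000, 2.440000]
step 2: m = 2.085000, f(m) = 3.646064 > 0 → root in [1.730000, 2.085000]
step 3: m = 1.907500, f(m) = 0.766496 > 0 → root in [1.730000, 1.907500]
Midpoint of [1.730000, 1.907500] = 1.818750

1.818750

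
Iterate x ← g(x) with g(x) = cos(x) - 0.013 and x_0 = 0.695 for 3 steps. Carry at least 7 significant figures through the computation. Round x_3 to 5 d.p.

0.74194

x_1 = g(0.695000) = 0.755054
x_2 = g(0.755054) = 0.715235
x_3 = g(0.715235) = 0.741939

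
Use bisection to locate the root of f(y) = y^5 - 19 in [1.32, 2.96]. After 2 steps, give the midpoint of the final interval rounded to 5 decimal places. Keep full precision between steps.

1.93500

f(1.320000) = -14.992536, f(2.960000) = 208.226278 (opposite signs)
step 1: m = 2.140000, f(m) = 25.881655 > 0 → root in [1.320000, 2.140000]
step 2: m = 1.730000, f(m) = -3.503611 < 0 → root in [1.730000, 2.140000]
Midpoint of [1.730000, 2.140000] = 1.935000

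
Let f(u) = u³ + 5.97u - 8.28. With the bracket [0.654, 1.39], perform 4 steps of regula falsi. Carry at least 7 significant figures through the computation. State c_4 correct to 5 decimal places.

f(0.654000) = -4.095894, f(1.390000) = 2.703919
step 1: c = 1.097332, f(c) = -0.407585 < 0 → new bracket [1.097332, 1.390000]
step 2: c = 1.135670, f(c) = -0.035326 < 0 → new bracket [1.135670, 1.390000]
step 3: c = 1.138950, f(c) = -0.003017 < 0 → new bracket [1.138950, 1.390000]
step 4: c = 1.139230, f(c) = -0.000257 < 0 → new bracket [1.139230, 1.390000]

1.13923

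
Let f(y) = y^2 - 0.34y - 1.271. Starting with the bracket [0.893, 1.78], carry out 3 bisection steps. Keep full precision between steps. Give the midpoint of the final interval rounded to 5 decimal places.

1.28106

f(0.893000) = -0.777171, f(1.780000) = 1.292200 (opposite signs)
step 1: m = 1.336500, f(m) = 0.060822 > 0 → root in [0.893000, 1.336500]
step 2: m = 1.114750, f(m) = -0.407347 < 0 → root in [1.114750, 1.336500]
step 3: m = 1.225625, f(m) = -0.185556 < 0 → root in [1.225625, 1.336500]
Midpoint of [1.225625, 1.336500] = 1.281062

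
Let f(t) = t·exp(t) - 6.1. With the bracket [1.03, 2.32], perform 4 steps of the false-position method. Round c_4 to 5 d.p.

f(1.030000) = -3.214902, f(2.320000) = 17.507564
step 1: c = 1.230132, f(c) = -1.890882 < 0 → new bracket [1.230132, 2.320000]
step 2: c = 1.336368, f(c) = -1.014858 < 0 → new bracket [1.336368, 2.320000]
step 3: c = 1.390262, f(c) = -0.516847 < 0 → new bracket [1.390262, 2.320000]
step 4: c = 1.416922, f(c) = -0.256041 < 0 → new bracket [1.416922, 2.320000]

1.41692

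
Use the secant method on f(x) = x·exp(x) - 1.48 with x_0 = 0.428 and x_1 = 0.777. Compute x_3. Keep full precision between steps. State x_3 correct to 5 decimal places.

Secant update: x_(k+1) = x_k − f(x_k)·(x_k − x_(k-1))/(f(x_k) − f(x_(k-1))).
f(x_0) = -0.823368, f(x_1) = 0.209927
x_2 = 0.777000 - (0.209927)·(0.777000 - 0.428000)/(0.209927 - (-0.823368)) = 0.706096; f(x_2) = -0.049402
x_3 = 0.706096 - (-0.049402)·(0.706096 - 0.777000)/(-0.049402 - (0.209927)) = 0.719603; f(x_3) = -0.002209

0.71960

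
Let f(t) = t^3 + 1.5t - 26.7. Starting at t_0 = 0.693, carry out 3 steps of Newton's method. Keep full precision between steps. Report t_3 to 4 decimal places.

f'(t) = 3t^2 + 1.5
t_0 = 0.693000: f = -25.327687, f' = 2.940747 → t_1 = 0.693000 - (-25.327687)/(2.940747) = 9.305671
t_1 = 9.305671: f = 793.087951, f' = 261.286558 → t_2 = 9.305671 - (793.087951)/(261.286558) = 6.270353
t_2 = 6.270353: f = 229.239017, f' = 119.451971 → t_3 = 6.270353 - (229.239017)/(119.451971) = 4.351263

4.3513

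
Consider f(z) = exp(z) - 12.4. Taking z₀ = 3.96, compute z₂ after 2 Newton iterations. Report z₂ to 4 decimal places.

f'(z) = exp(z)
z_0 = 3.960000: f = 40.057326, f' = 52.457326 → z_1 = 3.960000 - (40.057326)/(52.457326) = 3.196383
z_1 = 3.196383: f = 12.043947, f' = 24.443947 → z_2 = 3.196383 - (12.043947)/(24.443947) = 2.703666

2.7037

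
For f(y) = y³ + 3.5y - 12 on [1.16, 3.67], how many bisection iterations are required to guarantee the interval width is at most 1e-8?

28

Initial width b − a = 3.67 − 1.16 = 2.510000.
After n steps the width is (b−a)/2^n; need (b−a)/2^n ≤ 1e-8.
So n ≥ log₂(2.510000/1e-8) = log₂(251000000.0000) ≈ 27.9031.
Hence n = 28.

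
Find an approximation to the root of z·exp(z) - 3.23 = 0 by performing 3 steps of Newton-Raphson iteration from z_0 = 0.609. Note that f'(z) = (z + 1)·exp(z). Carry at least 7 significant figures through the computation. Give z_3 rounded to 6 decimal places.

1.088988

Newton update: z ← z − f(z)/f'(z).
z_0 = 0.609000: f = -2.110298, f' = 2.958294 → z_1 = 0.609000 - (-2.110298)/(2.958294) = 1.322349
z_1 = 1.322349: f = 1.731755, f' = 8.713981 → z_2 = 1.322349 - (1.731755)/(8.713981) = 1.123617
z_2 = 1.123617: f = 0.226198, f' = 6.532156 → z_3 = 1.123617 - (0.226198)/(6.532156) = 1.088988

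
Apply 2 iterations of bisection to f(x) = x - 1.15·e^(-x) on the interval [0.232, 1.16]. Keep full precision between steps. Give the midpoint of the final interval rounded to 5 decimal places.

0.58000

f(0.232000) = -0.679888, f(1.160000) = 0.799491 (opposite signs)
step 1: m = 0.696000, f(m) = 0.122638 > 0 → root in [0.232000, 0.696000]
step 2: m = 0.464000, f(m) = -0.259078 < 0 → root in [0.464000, 0.696000]
Midpoint of [0.464000, 0.696000] = 0.580000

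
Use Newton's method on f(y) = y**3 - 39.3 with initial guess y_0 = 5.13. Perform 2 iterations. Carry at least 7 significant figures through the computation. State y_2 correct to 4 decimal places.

3.4653

Newton update: y ← y − f(y)/f'(y).
f'(y) = 3y**2
y_0 = 5.130000: f = 95.705697, f' = 78.950700 → y_1 = 5.130000 - (95.705697)/(78.950700) = 3.917779
y_1 = 3.917779: f = 20.833959, f' = 46.046977 → y_2 = 3.917779 - (20.833959)/(46.046977) = 3.465329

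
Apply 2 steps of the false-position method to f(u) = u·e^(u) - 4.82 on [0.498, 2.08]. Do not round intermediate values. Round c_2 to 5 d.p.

False-position update: c = (a·f(b) − b·f(a))/(f(b) − f(a)); replace the endpoint whose sign matches f(c).
f(0.498000) = -4.000577, f(2.080000) = 11.829295
step 1: c = 0.897808, f(c) = -2.616583 < 0 → new bracket [0.897808, 2.080000]
step 2: c = 1.111939, f(c) = -1.439432 < 0 → new bracket [1.111939, 2.080000]

1.11194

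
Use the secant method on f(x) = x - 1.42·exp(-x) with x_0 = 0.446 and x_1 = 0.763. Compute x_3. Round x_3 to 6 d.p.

f(x_0) = -0.463061, f(x_1) = 0.100903
x_2 = 0.763000 - (0.100903)·(0.763000 - 0.446000)/(0.100903 - (-0.463061)) = 0.706283; f(x_2) = 0.005549
x_3 = 0.706283 - (0.005549)·(0.706283 - 0.763000)/(0.005549 - (0.100903)) = 0.702983; f(x_3) = -0.000068

0.702983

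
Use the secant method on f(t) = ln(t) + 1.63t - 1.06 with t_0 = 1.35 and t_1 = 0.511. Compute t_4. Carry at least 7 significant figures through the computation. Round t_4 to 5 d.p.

Secant update: t_(k+1) = t_k − f(t_k)·(t_k − t_(k-1))/(f(t_k) − f(t_(k-1))).
f(t_0) = 1.440605, f(t_1) = -0.898456
t_2 = 0.511000 - (-0.898456)·(0.511000 - 1.350000)/(-0.898456 - (1.440605)) = 0.833268; f(t_2) = 0.115827
t_3 = 0.833268 - (0.115827)·(0.833268 - 0.511000)/(0.115827 - (-0.898456)) = 0.796466; f(t_3) = 0.010670
t_4 = 0.796466 - (0.010670)·(0.796466 - 0.833268)/(0.010670 - (0.115827)) = 0.792732; f(t_4) = -0.000116

0.79273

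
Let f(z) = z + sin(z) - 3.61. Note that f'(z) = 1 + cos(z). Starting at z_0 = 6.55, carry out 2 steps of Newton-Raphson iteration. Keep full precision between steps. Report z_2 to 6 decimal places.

z_0 = 6.550000: f = 3.203660, f' = 1.964616 → z_1 = 6.550000 - (3.203660)/(1.964616) = 4.919320
z_1 = 4.919320: f = 0.330653, f' = 1.205457 → z_2 = 4.919320 - (0.330653)/(1.205457) = 4.645022

4.645022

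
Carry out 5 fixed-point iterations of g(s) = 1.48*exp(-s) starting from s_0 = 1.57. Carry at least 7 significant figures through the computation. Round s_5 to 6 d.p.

0.602430

s_1 = g(1.570000) = 0.307907
s_2 = g(0.307907) = 1.087776
s_3 = g(1.087776) = 0.498708
s_4 = g(0.498708) = 0.898826
s_5 = g(0.898826) = 0.602430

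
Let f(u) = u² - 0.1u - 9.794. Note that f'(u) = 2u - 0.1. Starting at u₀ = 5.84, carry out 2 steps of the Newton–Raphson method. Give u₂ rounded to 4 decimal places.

3.2298

u_0 = 5.840000: f = 23.727600, f' = 11.580000 → u_1 = 5.840000 - (23.727600)/(11.580000) = 3.790984
u_1 = 3.790984: f = 4.198465, f' = 7.481969 → u_2 = 3.790984 - (4.198465)/(7.481969) = 3.229840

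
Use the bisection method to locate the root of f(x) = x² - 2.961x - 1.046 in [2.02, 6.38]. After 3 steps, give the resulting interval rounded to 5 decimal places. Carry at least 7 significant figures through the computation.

[3.11000, 3.65500]

f(2.020000) = -2.946820, f(6.380000) = 20.767220 (opposite signs)
step 1: m = 4.200000, f(m) = 4.157800 > 0 → root in [2.020000, 4.200000]
step 2: m = 3.110000, f(m) = -0.582610 < 0 → root in [3.110000, 4.200000]
step 3: m = 3.655000, f(m) = 1.490570 > 0 → root in [3.110000, 3.655000]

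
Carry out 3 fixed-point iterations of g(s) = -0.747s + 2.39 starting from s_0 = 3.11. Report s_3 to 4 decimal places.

0.6420

s_1 = g(3.110000) = 0.066830
s_2 = g(0.066830) = 2.340078
s_3 = g(2.340078) = 0.641962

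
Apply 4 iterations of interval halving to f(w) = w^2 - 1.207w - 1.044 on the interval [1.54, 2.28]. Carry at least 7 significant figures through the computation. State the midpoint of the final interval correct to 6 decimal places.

f(1.540000) = -0.531180, f(2.280000) = 1.402440 (opposite signs)
step 1: m = 1.910000, f(m) = 0.298730 > 0 → root in [1.540000, 1.910000]
step 2: m = 1.725000, f(m) = -0.150450 < 0 → root in [1.725000, 1.910000]
step 3: m = 1.817500, f(m) = 0.065584 > 0 → root in [1.725000, 1.817500]
step 4: m = 1.771250, f(m) = -0.044572 < 0 → root in [1.771250, 1.817500]
Midpoint of [1.771250, 1.817500] = 1.794375

1.794375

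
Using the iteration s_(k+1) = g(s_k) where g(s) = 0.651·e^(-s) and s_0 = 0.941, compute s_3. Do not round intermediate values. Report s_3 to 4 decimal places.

0.3929

s_1 = g(0.941000) = 0.254045
s_2 = g(0.254045) = 0.504953
s_3 = g(0.504953) = 0.392901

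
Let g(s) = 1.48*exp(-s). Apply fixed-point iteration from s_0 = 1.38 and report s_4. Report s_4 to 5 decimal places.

0.86789

s_1 = g(1.380000) = 0.372336
s_2 = g(0.372336) = 1.019901
s_3 = g(1.019901) = 0.533733
s_4 = g(0.533733) = 0.867889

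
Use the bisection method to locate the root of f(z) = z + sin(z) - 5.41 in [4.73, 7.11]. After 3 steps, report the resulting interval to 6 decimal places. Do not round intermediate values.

f(4.730000) = -1.679845, f(7.110000) = 2.435778 (opposite signs)
step 1: m = 5.920000, f(m) = 0.154746 > 0 → root in [4.730000, 5.920000]
step 2: m = 5.325000, f(m) = -0.903149 < 0 → root in [5.325000, 5.920000]
step 3: m = 5.622500, f(m) = -0.401158 < 0 → root in [5.622500, 5.920000]

[5.622500, 5.920000]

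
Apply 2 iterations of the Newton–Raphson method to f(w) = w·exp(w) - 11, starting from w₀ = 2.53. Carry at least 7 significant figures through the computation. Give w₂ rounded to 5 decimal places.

1.84540

f'(w) = (w + 1)·exp(w)
w_0 = 2.530000: f = 20.760371, f' = 44.313877 → w_1 = 2.530000 - (20.760371)/(44.313877) = 2.061515
w_1 = 2.061515: f = 5.199116, f' = 24.056984 → w_2 = 2.061515 - (5.199116)/(24.056984) = 1.845399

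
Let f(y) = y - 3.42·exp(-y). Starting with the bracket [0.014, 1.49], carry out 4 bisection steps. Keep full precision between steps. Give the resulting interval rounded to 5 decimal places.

[1.02875, 1.12100]

f(0.014000) = -3.358454, f(1.490000) = 0.719226 (opposite signs)
step 1: m = 0.752000, f(m) = -0.860266 < 0 → root in [0.752000, 1.490000]
step 2: m = 1.121000, f(m) = 0.006238 > 0 → root in [0.752000, 1.121000]
step 3: m = 0.936500, f(m) = -0.404131 < 0 → root in [0.936500, 1.121000]
step 4: m = 1.028750, f(m) = -0.193741 < 0 → root in [1.028750, 1.121000]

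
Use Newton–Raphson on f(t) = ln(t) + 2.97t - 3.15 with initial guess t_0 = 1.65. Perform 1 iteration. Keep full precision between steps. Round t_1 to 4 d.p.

1.0205

f'(t) = 1/t + 2.97
t_0 = 1.650000: f = 2.251275, f' = 3.576061 → t_1 = 1.650000 - (2.251275)/(3.576061) = 1.020459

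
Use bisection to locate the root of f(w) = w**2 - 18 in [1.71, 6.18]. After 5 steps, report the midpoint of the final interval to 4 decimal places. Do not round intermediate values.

f(1.710000) = -15.075900, f(6.180000) = 20.192400 (opposite signs)
step 1: m = 3.945000, f(m) = -2.436975 < 0 → root in [3.945000, 6.180000]
step 2: m = 5.062500, f(m) = 7.628906 > 0 → root in [3.945000, 5.062500]
step 3: m = 4.503750, f(m) = 2.283764 > 0 → root in [3.945000, 4.503750]
step 4: m = 4.224375, f(m) = -0.154656 < 0 → root in [4.224375, 4.503750]
step 5: m = 4.364063, f(m) = 1.045042 > 0 → root in [4.224375, 4.364063]
Midpoint of [4.224375, 4.364063] = 4.294219

4.2942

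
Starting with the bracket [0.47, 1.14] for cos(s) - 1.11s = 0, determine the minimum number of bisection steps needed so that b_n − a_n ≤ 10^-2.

7

Initial width b − a = 1.14 − 0.47 = 0.670000.
After n steps the width is (b−a)/2^n; need (b−a)/2^n ≤ 10^-2.
So n ≥ log₂(0.670000/10^-2) = log₂(67.0000) ≈ 6.0661.
Hence n = 7.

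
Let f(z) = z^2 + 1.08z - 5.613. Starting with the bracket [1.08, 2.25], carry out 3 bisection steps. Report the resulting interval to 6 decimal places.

[1.811250, 1.957500]

f(1.080000) = -3.280200, f(2.250000) = 1.879500 (opposite signs)
step 1: m = 1.665000, f(m) = -1.042575 < 0 → root in [1.665000, 2.250000]
step 2: m = 1.957500, f(m) = 0.332906 > 0 → root in [1.665000, 1.957500]
step 3: m = 1.811250, f(m) = -0.376223 < 0 → root in [1.811250, 1.957500]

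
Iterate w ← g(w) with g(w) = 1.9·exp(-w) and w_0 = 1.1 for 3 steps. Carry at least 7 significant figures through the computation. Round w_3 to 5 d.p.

0.69240

w_1 = g(1.100000) = 0.632455
w_2 = g(0.632455) = 1.009443
w_3 = g(1.009443) = 0.692402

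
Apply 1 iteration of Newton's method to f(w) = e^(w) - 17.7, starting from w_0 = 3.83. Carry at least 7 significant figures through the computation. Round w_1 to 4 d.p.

Newton update: w ← w − f(w)/f'(w).
f'(w) = e^(w)
w_0 = 3.830000: f = 28.362538, f' = 46.062538 → w_1 = 3.830000 - (28.362538)/(46.062538) = 3.214260

3.2143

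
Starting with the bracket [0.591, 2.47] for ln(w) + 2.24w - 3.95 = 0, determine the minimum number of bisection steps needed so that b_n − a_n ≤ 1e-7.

Initial width b − a = 2.47 − 0.591 = 1.879000.
After n steps the width is (b−a)/2^n; need (b−a)/2^n ≤ 1e-7.
So n ≥ log₂(1.879000/1e-7) = log₂(18790000.0000) ≈ 24.1635.
Hence n = 25.

25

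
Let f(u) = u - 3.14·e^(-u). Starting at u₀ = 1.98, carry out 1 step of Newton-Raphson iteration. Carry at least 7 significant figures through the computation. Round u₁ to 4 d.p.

f'(u) = 1 + 3.14·e^(-u)
u_0 = 1.980000: f = 1.546463, f' = 1.433537 → u_1 = 1.980000 - (1.546463)/(1.433537) = 0.901226

0.9012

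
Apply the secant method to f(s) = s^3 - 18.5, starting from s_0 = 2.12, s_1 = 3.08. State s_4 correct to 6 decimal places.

2.645233

f(s_0) = -8.971872, f(s_1) = 10.718112
s_2 = 3.080000 - (10.718112)·(3.080000 - 2.120000)/(10.718112 - (-8.971872)) = 2.557430; f(s_2) = -1.773254
s_3 = 2.557430 - (-1.773254)·(2.557430 - 3.080000)/(-1.773254 - (10.718112)) = 2.631614; f(s_3) = -0.275051
s_4 = 2.631614 - (-0.275051)·(2.631614 - 2.557430)/(-0.275051 - (-1.773254)) = 2.645233; f(s_4) = 0.009368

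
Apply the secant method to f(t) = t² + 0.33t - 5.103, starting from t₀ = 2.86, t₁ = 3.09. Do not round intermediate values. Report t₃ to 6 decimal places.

2.121031

f(t_0) = 4.020400, f(t_1) = 5.464800
t_2 = 3.090000 - (5.464800)·(3.090000 - 2.860000)/(5.464800 - (4.020400)) = 2.219809; f(t_2) = 0.557089
t_3 = 2.219809 - (0.557089)·(2.219809 - 3.090000)/(0.557089 - (5.464800)) = 2.121031; f(t_3) = 0.095713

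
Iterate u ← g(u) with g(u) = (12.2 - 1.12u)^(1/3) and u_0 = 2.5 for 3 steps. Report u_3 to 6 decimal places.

2.139995

u_1 = g(2.500000) = 2.110454
u_2 = g(2.110454) = 2.142613
u_3 = g(2.142613) = 2.139995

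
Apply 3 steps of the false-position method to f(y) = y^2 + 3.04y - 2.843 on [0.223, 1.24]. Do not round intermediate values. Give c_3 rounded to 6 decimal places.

0.749559

f(0.223000) = -2.115351, f(1.240000) = 2.464200
step 1: c = 0.692765, f(c) = -0.257072 < 0 → new bracket [0.692765, 1.240000]
step 2: c = 0.744461, f(c) = -0.025617 < 0 → new bracket [0.744461, 1.240000]
step 3: c = 0.749559, f(c) = -0.002501 < 0 → new bracket [0.749559, 1.240000]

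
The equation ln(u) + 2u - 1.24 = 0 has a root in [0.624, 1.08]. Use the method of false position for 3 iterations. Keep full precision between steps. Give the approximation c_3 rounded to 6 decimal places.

f(0.624000) = -0.463605, f(1.080000) = 0.996961
step 1: c = 0.768741, f(c) = 0.034481 > 0 → new bracket [0.624000, 0.768741]
step 2: c = 0.758721, f(c) = 0.001321 > 0 → new bracket [0.624000, 0.758721]
step 3: c = 0.758338, f(c) = 0.000051 > 0 → new bracket [0.624000, 0.758338]

0.758338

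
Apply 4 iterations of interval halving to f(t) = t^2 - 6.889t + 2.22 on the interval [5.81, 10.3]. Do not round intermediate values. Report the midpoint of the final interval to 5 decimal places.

6.51156

f(5.810000) = -4.048990, f(10.300000) = 37.353300 (opposite signs)
step 1: m = 8.055000, f(m) = 11.612130 > 0 → root in [5.810000, 8.055000]
step 2: m = 6.932500, f(m) = 2.521564 > 0 → root in [5.810000, 6.932500]
step 3: m = 6.371250, f(m) = -1.078715 < 0 → root in [6.371250, 6.932500]
step 4: m = 6.651875, f(m) = 0.642674 > 0 → root in [6.371250, 6.651875]
Midpoint of [6.371250, 6.651875] = 6.511563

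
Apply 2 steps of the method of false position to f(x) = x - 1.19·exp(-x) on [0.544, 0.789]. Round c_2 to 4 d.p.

0.6324

f(0.544000) = -0.146702, f(0.789000) = 0.248384
step 1: c = 0.634973, f(c) = 0.004332 > 0 → new bracket [0.544000, 0.634973]
step 2: c = 0.632363, f(c) = 0.000075 > 0 → new bracket [0.544000, 0.632363]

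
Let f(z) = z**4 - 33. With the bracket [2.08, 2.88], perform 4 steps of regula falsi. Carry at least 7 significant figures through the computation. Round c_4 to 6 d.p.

False-position update: c = (a·f(b) − b·f(a))/(f(b) − f(a)); replace the endpoint whose sign matches f(c).
f(2.080000) = -14.282263, f(2.880000) = 35.797071
step 1: c = 2.308154, f(c) = -4.616936 < 0 → new bracket [2.308154, 2.880000]
step 2: c = 2.373482, f(c) = -1.264592 < 0 → new bracket [2.373482, 2.880000]
step 3: c = 2.390765, f(c) = -0.330093 < 0 → new bracket [2.390765, 2.880000]
step 4: c = 2.395236, f(c) = -0.085069 < 0 → new bracket [2.395236, 2.880000]

2.395236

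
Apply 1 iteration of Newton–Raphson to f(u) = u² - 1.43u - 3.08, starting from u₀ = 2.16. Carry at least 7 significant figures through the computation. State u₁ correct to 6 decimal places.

2.680138

f'(u) = 2u - 1.43
u_0 = 2.160000: f = -1.503200, f' = 2.890000 → u_1 = 2.160000 - (-1.503200)/(2.890000) = 2.680138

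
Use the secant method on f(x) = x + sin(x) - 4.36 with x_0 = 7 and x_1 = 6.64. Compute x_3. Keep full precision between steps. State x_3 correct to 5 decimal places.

f(x_0) = 3.296987, f(x_1) = 2.629291
x_2 = 6.640000 - (2.629291)·(6.640000 - 7.000000)/(2.629291 - (3.296987)) = 5.222370; f(x_2) = -0.010384
x_3 = 5.222370 - (-0.010384)·(5.222370 - 6.640000)/(-0.010384 - (2.629291)) = 5.227947; f(x_3) = -0.002071

5.22795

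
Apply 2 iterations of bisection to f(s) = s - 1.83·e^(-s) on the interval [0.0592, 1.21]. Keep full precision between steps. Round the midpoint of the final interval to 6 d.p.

0.778450

f(0.059200) = -1.665608, f(1.210000) = 0.664299 (opposite signs)
step 1: m = 0.634600, f(m) = -0.335570 < 0 → root in [0.634600, 1.210000]
step 2: m = 0.922300, f(m) = 0.194686 > 0 → root in [0.634600, 0.922300]
Midpoint of [0.634600, 0.922300] = 0.778450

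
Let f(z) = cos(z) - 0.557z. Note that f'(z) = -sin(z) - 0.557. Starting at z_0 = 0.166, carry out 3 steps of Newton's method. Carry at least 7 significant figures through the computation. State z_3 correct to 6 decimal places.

0.988086

Newton update: z ← z − f(z)/f'(z).
z_0 = 0.166000: f = 0.893792, f' = -0.722239 → z_1 = 0.166000 - (0.893792)/(-0.722239) = 1.403529
z_1 = 1.403529: f = -0.615278, f' = -1.543043 → z_2 = 1.403529 - (-0.615278)/(-1.543043) = 1.004786
z_2 = 1.004786: f = -0.023397, f' = -1.401047 → z_3 = 1.004786 - (-0.023397)/(-1.401047) = 0.988086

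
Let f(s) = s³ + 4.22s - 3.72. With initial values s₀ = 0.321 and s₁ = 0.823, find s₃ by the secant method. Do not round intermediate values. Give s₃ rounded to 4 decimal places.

f(s_0) = -2.332304, f(s_1) = 0.310502
s_2 = 0.823000 - (0.310502)·(0.823000 - 0.321000)/(0.310502 - (-2.332304)) = 0.764020; f(s_2) = -0.049855
s_3 = 0.764020 - (-0.049855)·(0.764020 - 0.823000)/(-0.049855 - (0.310502)) = 0.772180; f(s_3) = -0.000978

0.7722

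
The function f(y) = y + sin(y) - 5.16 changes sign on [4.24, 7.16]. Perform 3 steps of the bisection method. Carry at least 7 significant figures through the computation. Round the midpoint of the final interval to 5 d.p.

5.88250

f(4.240000) = -1.810484, f(7.160000) = 2.768705 (opposite signs)
step 1: m = 5.700000, f(m) = -0.010686 < 0 → root in [5.700000, 7.160000]
step 2: m = 6.430000, f(m) = 1.416288 > 0 → root in [5.700000, 6.430000]
step 3: m = 6.065000, f(m) = 0.688542 > 0 → root in [5.700000, 6.065000]
Midpoint of [5.700000, 6.065000] = 5.882500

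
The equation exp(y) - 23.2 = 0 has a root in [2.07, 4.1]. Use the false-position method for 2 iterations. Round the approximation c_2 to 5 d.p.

False-position update: c = (a·f(b) − b·f(a))/(f(b) − f(a)); replace the endpoint whose sign matches f(c).
f(2.070000) = -15.275177, f(4.100000) = 37.140288
step 1: c = 2.661593, f(c) = -8.880922 < 0 → new bracket [2.661593, 4.100000]
step 2: c = 2.939169, f(c) = -4.299871 < 0 → new bracket [2.939169, 4.100000]

2.93917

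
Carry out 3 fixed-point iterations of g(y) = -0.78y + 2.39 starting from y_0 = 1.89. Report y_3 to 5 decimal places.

y_1 = g(1.890000) = 0.915800
y_2 = g(0.915800) = 1.675676
y_3 = g(1.675676) = 1.082973

1.08297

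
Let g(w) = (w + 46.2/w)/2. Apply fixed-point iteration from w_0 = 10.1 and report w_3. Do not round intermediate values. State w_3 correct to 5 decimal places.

6.79709

w_1 = g(10.100000) = 7.337129
w_2 = g(7.337129) = 6.816935
w_3 = g(6.816935) = 6.797087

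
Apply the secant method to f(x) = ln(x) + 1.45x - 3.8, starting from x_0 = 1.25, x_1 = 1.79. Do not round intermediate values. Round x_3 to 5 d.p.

f(x_0) = -1.764356, f(x_1) = -0.622284
x_2 = 1.790000 - (-0.622284)·(1.790000 - 1.250000)/(-0.622284 - (-1.764356)) = 2.084231; f(x_2) = -0.043464
x_3 = 2.084231 - (-0.043464)·(2.084231 - 1.790000)/(-0.043464 - (-0.622284)) = 2.106326; f(x_3) = -0.000883

2.10633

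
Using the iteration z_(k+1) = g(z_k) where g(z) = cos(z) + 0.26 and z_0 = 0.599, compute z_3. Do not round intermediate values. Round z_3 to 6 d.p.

1.007758

z_1 = g(0.599000) = 1.085900
z_2 = g(1.085900) = 0.726117
z_3 = g(0.726117) = 1.007758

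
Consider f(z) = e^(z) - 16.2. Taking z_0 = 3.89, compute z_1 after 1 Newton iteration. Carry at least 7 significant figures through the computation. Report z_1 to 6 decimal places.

f'(z) = e^(z)
z_0 = 3.890000: f = 32.710887, f' = 48.910887 → z_1 = 3.890000 - (32.710887)/(48.910887) = 3.221215

3.221215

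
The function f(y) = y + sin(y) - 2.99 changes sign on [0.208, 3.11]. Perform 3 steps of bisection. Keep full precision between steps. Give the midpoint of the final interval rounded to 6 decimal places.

2.203125

f(0.208000) = -2.575497, f(3.110000) = 0.151587 (opposite signs)
step 1: m = 1.659000, f(m) = -0.334887 < 0 → root in [1.659000, 3.110000]
step 2: m = 2.384500, f(m) = 0.081311 > 0 → root in [1.659000, 2.384500]
step 3: m = 2.021750, f(m) = -0.068218 < 0 → root in [2.021750, 2.384500]
Midpoint of [2.021750, 2.384500] = 2.203125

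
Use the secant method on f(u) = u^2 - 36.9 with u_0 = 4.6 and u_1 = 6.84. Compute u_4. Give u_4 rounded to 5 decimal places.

Secant update: u_(k+1) = u_k − f(u_k)·(u_k − u_(k-1))/(f(u_k) − f(u_(k-1))).
f(u_0) = -15.740000, f(u_1) = 9.885600
u_2 = 6.840000 - (9.885600)·(6.840000 - 4.600000)/(9.885600 - (-15.740000)) = 5.975874; f(u_2) = -1.188928
u_3 = 5.975874 - (-1.188928)·(5.975874 - 6.840000)/(-1.188928 - (9.885600)) = 6.068644; f(u_3) = -0.071559
u_4 = 6.068644 - (-0.071559)·(6.068644 - 5.975874)/(-0.071559 - (-1.188928)) = 6.074585; f(u_4) = 0.000586

6.07459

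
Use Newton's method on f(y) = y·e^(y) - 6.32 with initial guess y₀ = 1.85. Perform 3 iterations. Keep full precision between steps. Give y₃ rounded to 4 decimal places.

f'(y) = (y + 1)·e^(y)
y_0 = 1.850000: f = 5.445666, f' = 18.125486 → y_1 = 1.850000 - (5.445666)/(18.125486) = 1.549558
y_1 = 1.549558: f = 0.977464, f' = 12.006850 → y_2 = 1.549558 - (0.977464)/(12.006850) = 1.468149
y_2 = 1.468149: f = 0.053513, f' = 10.714703 → y_3 = 1.468149 - (0.053513)/(10.714703) = 1.463154

1.4632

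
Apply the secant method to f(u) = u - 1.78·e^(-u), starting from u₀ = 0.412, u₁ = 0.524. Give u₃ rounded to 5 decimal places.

Secant update: u_(k+1) = u_k − f(u_k)·(u_k − u_(k-1))/(f(u_k) − f(u_(k-1))).
f(u_0) = -0.766937, f(u_1) = -0.530022
u_2 = 0.524000 - (-0.530022)·(0.524000 - 0.412000)/(-0.530022 - (-0.766937)) = 0.774564; f(u_2) = -0.045846
u_3 = 0.774564 - (-0.045846)·(0.774564 - 0.524000)/(-0.045846 - (-0.530022)) = 0.798290; f(u_3) = -0.002885

0.79829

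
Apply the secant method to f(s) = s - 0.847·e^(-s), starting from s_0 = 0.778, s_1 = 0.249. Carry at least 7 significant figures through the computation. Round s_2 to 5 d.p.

f(s_0) = 0.388953, f(s_1) = -0.411304
s_2 = 0.249000 - (-0.411304)·(0.249000 - 0.778000)/(-0.411304 - (0.388953)) = 0.520888; f(s_2) = 0.017775

0.52089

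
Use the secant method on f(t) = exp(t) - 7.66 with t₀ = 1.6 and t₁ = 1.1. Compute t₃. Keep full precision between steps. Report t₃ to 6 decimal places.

f(t_0) = -2.706968, f(t_1) = -4.655834
t_2 = 1.100000 - (-4.655834)·(1.100000 - 1.600000)/(-4.655834 - (-2.706968)) = 2.294498; f(t_2) = 2.259455
t_3 = 2.294498 - (2.259455)·(2.294498 - 1.100000)/(2.259455 - (-4.655834)) = 1.904216; f(t_3) = -0.945860

1.904216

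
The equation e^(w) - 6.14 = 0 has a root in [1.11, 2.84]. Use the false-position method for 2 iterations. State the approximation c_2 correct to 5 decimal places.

False-position update: c = (a·f(b) − b·f(a))/(f(b) − f(a)); replace the endpoint whose sign matches f(c).
f(1.110000) = -3.105642, f(2.840000) = 10.975766
step 1: c = 1.491550, f(c) = -1.696022 < 0 → new bracket [1.491550, 2.840000]
step 2: c = 1.672030, f(c) = -0.817039 < 0 → new bracket [1.672030, 2.840000]

1.67203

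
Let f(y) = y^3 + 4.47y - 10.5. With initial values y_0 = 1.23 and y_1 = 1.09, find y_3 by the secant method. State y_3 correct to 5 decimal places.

1.52510

f(y_0) = -3.141033, f(y_1) = -4.332671
y_2 = 1.090000 - (-4.332671)·(1.090000 - 1.230000)/(-4.332671 - (-3.141033)) = 1.599025; f(y_2) = 0.736162
y_3 = 1.599025 - (0.736162)·(1.599025 - 1.090000)/(0.736162 - (-4.332671)) = 1.525098; f(y_3) = -0.135550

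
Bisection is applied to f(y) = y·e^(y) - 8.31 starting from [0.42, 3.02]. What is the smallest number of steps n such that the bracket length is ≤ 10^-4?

15

Initial width b − a = 3.02 − 0.42 = 2.600000.
After n steps the width is (b−a)/2^n; need (b−a)/2^n ≤ 10^-4.
So n ≥ log₂(2.600000/10^-4) = log₂(26000.0000) ≈ 14.6662.
Hence n = 15.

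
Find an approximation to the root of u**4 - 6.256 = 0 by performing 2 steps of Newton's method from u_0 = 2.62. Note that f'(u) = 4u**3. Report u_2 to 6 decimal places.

Newton update: u ← u − f(u)/f'(u).
u_0 = 2.620000: f = 40.863987, f' = 71.938912 → u_1 = 2.620000 - (40.863987)/(71.938912) = 2.051963
u_1 = 2.051963: f = 11.472738, f' = 34.559572 → u_2 = 2.051963 - (11.472738)/(34.559572) = 1.719993

1.719993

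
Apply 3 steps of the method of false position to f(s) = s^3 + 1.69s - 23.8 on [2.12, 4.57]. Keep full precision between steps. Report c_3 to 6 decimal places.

f(2.120000) = -10.689072, f(4.570000) = 79.367293
step 1: c = 2.410798, f(c) = -5.714318 < 0 → new bracket [2.410798, 4.570000]
step 2: c = 2.555816, f(c) = -2.785578 < 0 → new bracket [2.555816, 4.570000]
step 3: c = 2.624112, f(c) = -1.295719 < 0 → new bracket [2.624112, 4.570000]

2.624112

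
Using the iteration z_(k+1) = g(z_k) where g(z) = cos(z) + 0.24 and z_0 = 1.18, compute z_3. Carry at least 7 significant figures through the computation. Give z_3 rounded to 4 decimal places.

z_1 = g(1.180000) = 0.620925
z_2 = g(0.620925) = 1.053341
z_3 = g(1.053341) = 0.734670

0.7347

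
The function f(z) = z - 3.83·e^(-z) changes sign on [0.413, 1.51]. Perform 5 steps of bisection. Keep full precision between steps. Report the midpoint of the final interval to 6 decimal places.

1.184328

f(0.413000) = -2.121167, f(1.510000) = 0.663915 (opposite signs)
step 1: m = 0.961500, f(m) = -0.502782 < 0 → root in [0.961500, 1.510000]
step 2: m = 1.235750, f(m) = 0.122688 > 0 → root in [0.961500, 1.235750]
step 3: m = 1.098625, f(m) = -0.178025 < 0 → root in [1.098625, 1.235750]
step 4: m = 1.167187, f(m) = -0.024866 < 0 → root in [1.167187, 1.235750]
step 5: m = 1.201469, f(m) = 0.049588 > 0 → root in [1.167187, 1.201469]
Midpoint of [1.167187, 1.201469] = 1.184328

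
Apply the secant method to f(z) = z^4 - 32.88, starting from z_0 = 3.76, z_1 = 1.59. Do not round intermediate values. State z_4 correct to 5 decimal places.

f(z_0) = 166.991734, f(z_1) = -26.488710
z_2 = 1.590000 - (-26.488710)·(1.590000 - 3.760000)/(-26.488710 - (166.991734)) = 1.887087; f(z_2) = -20.198589
z_3 = 1.887087 - (-20.198589)·(1.887087 - 1.590000)/(-20.198589 - (-26.488710)) = 2.841081; f(z_3) = 32.272961
z_4 = 2.841081 - (32.272961)·(2.841081 - 1.887087)/(32.272961 - (-20.198589)) = 2.254321; f(z_4) = -7.053666

2.25432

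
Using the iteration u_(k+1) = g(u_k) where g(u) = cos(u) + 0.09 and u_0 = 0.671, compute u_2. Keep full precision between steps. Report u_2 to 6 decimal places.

0.732377

u_1 = g(0.671000) = 0.873200
u_2 = g(0.873200) = 0.732377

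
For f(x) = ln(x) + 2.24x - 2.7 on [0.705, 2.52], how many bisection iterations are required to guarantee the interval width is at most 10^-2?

8

Initial width b − a = 2.52 − 0.705 = 1.815000.
After n steps the width is (b−a)/2^n; need (b−a)/2^n ≤ 10^-2.
So n ≥ log₂(1.815000/10^-2) = log₂(181.5000) ≈ 7.5038.
Hence n = 8.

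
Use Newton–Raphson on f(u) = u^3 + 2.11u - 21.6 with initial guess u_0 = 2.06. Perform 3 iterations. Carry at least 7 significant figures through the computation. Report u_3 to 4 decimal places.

2.5332

Newton update: u ← u − f(u)/f'(u).
f'(u) = 3u^2 + 2.11
u_0 = 2.060000: f = -8.511584, f' = 14.840800 → u_1 = 2.060000 - (-8.511584)/(14.840800) = 2.633526
u_1 = 2.633526: f = 2.221451, f' = 22.916377 → u_2 = 2.633526 - (2.221451)/(22.916377) = 2.536589
u_2 = 2.536589: f = 0.073330, f' = 21.412847 → u_3 = 2.536589 - (0.073330)/(21.412847) = 2.533164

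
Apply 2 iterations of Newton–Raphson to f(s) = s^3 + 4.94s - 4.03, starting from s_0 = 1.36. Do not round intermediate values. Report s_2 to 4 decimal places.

0.7410

f'(s) = 3s^2 + 4.94
s_0 = 1.360000: f = 5.203856, f' = 10.488800 → s_1 = 1.360000 - (5.203856)/(10.488800) = 0.863865
s_1 = 0.863865: f = 0.882167, f' = 7.178791 → s_2 = 0.863865 - (0.882167)/(7.178791) = 0.740980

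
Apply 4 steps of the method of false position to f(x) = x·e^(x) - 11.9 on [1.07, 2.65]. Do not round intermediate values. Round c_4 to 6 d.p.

f(1.070000) = -8.780544, f(2.650000) = 25.608202
step 1: c = 1.473424, f(c) = -5.469749 < 0 → new bracket [1.473424, 2.650000]
step 2: c = 1.680503, f(c) = -2.878633 < 0 → new bracket [1.680503, 2.650000]
step 3: c = 1.778472, f(c) = -1.370022 < 0 → new bracket [1.778472, 2.650000]
step 4: c = 1.822730, f(c) = -0.619612 < 0 → new bracket [1.822730, 2.650000]

1.822730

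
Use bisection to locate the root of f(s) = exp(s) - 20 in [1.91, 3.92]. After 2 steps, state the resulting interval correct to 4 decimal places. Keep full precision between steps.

f(1.910000) = -13.246911, f(3.920000) = 30.400445 (opposite signs)
step 1: m = 2.915000, f(m) = -1.551188 < 0 → root in [2.915000, 3.920000]
step 2: m = 3.417500, f(m) = 10.493087 > 0 → root in [2.915000, 3.417500]

[2.9150, 3.4175]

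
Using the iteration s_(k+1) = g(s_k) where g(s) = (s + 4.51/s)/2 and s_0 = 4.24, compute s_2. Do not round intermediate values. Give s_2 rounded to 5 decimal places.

2.17627

s_1 = g(4.240000) = 2.651840
s_2 = g(2.651840) = 2.176273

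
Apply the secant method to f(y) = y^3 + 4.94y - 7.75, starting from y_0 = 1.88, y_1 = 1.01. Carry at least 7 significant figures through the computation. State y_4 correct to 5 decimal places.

f(y_0) = 8.181872, f(y_1) = -1.730299
y_2 = 1.010000 - (-1.730299)·(1.010000 - 1.880000)/(-1.730299 - (8.181872)) = 1.161870; f(y_2) = -0.441906
y_3 = 1.161870 - (-0.441906)·(1.161870 - 1.010000)/(-0.441906 - (-1.730299)) = 1.213960; f(y_3) = 0.035972
y_4 = 1.213960 - (0.035972)·(1.213960 - 1.161870)/(0.035972 - (-0.441906)) = 1.210039; f(y_4) = -0.000677

1.21004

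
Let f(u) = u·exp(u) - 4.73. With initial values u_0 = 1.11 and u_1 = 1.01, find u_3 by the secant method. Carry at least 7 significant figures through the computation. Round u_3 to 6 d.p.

1.285701

f(u_0) = -1.361862, f(u_1) = -1.956943
u_2 = 1.010000 - (-1.956943)·(1.010000 - 1.110000)/(-1.956943 - (-1.361862)) = 1.338853; f(u_2) = 0.377279
u_3 = 1.338853 - (0.377279)·(1.338853 - 1.010000)/(0.377279 - (-1.956943)) = 1.285701; f(u_3) = -0.079360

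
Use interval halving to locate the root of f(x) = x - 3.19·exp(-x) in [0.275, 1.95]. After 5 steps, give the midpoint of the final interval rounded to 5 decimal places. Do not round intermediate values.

1.08633

f(0.275000) = -2.148035, f(1.950000) = 1.496146 (opposite signs)
step 1: m = 1.112500, f(m) = 0.063832 > 0 → root in [0.275000, 1.112500]
step 2: m = 0.693750, f(m) = -0.900289 < 0 → root in [0.693750, 1.112500]
step 3: m = 0.903125, f(m) = -0.389786 < 0 → root in [0.903125, 1.112500]
step 4: m = 1.007812, f(m) = -0.156590 < 0 → root in [1.007812, 1.112500]
step 5: m = 1.060156, f(m) = -0.044865 < 0 → root in [1.060156, 1.112500]
Midpoint of [1.060156, 1.112500] = 1.086328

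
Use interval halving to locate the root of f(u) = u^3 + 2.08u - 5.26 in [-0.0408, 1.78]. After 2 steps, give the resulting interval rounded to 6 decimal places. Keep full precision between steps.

[1.324800, 1.780000]

f(-0.040800) = -5.344932, f(1.780000) = 4.082152 (opposite signs)
step 1: m = 0.869600, f(m) = -2.793637 < 0 → root in [0.869600, 1.780000]
step 2: m = 1.324800, f(m) = -0.179266 < 0 → root in [1.324800, 1.780000]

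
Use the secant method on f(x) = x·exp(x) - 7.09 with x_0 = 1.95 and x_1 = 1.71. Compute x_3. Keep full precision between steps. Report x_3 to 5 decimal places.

Secant update: x_(k+1) = x_k − f(x_k)·(x_k − x_(k-1))/(f(x_k) − f(x_(k-1))).
f(x_0) = 6.615941, f(x_1) = 2.364524
x_2 = 1.710000 - (2.364524)·(1.710000 - 1.950000)/(2.364524 - (6.615941)) = 1.576518; f(x_2) = 0.537326
x_3 = 1.576518 - (0.537326)·(1.576518 - 1.710000)/(0.537326 - (2.364524)) = 1.537265; f(x_3) = 0.061131

1.53727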